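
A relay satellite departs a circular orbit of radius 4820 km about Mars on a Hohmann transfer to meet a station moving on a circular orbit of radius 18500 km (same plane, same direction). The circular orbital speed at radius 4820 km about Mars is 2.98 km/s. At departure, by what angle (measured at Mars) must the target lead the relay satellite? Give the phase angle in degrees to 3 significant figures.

φ = 89.9°

From the circular-orbit relation v² = μ/r at r = 4820 km: μ = v²r = (2.98)² × 4820 = 42803.5 km³/s².
Semi-major axis of the transfer orbit: a_t = (4820 + 18500)/2 = 11660 km.
The half-period of the transfer ellipse is t = π√(a_t³/μ) = 19120 s.
Target angular speed ω₂ = √(μ/r₂³) = 8.222×10^-5 rad/s.
Angle swept by the target during transfer: ω₂·t = 1.572 rad = 90.07°.
The relay satellite traverses 180° on the transfer ellipse, so the target must lead by 180° − 90.07° = 89.9°.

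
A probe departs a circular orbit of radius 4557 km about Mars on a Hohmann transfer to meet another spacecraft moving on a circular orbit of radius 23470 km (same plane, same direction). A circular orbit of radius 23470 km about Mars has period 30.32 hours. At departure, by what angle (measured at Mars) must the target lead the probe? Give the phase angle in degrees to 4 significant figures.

From Kepler's third law T² = 4π²r³/μ at r = 23470 km, T = 30.32 hours = 30.32 × 3600 s = 1.09152×10^5 s: μ = 4π²r³/T² = 42838.6 km³/s².
Transfer-ellipse semi-major axis a_t = (r₁ + r₂)/2 = (4557 + 23470)/2 = 14013.5 km.
The half-period of the transfer ellipse is t = π√(a_t³/μ) = 25179.8 s.
The target's mean motion on its circular orbit is ω₂ = √(μ/r₂³) = 5.75636×10^-5 rad/s.
Angle swept by the target during transfer: ω₂·t = 1.44944 rad = 83.05°.
The probe traverses 180° on the transfer ellipse, so the target must lead by 180° − 83.05° = 96.95°.

φ = 96.95°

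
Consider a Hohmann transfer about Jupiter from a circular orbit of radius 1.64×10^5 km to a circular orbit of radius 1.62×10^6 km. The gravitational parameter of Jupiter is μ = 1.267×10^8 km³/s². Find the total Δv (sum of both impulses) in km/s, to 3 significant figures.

Δv = 14.7 km/s

The Hohmann ellipse has a_t = (r₁ + r₂)/2 = 8.920×10^5 km.
Circular speed at r₁: v₁ = √(μ/r₁) = √(1.267×10^8/1.640×10^5) = 27.7950 km/s.
On the transfer ellipse at r₁, vis-viva equation gives v_p = √[μ(2/r₁ − 1/a_t)] = 37.4577 km/s.
First burn Δv₁ = |v_p − v₁| = 9.6627 km/s.
Circular speed at r₂: v₂ = √(μ/r₂) = 8.8436 km/s.
Transfer-orbit speed at r₂: v_a = √[μ(2/r₂ − 1/a_t)] = 3.7920 km/s.
Second burn Δv₂ = |v₂ − v_a| = 5.0516 km/s.
Total Δv = Δv₁ + Δv₂ = 14.71 km/s.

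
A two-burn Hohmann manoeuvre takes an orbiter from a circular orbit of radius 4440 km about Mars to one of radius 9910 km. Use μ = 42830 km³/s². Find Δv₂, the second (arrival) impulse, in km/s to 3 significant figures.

Transfer-ellipse semi-major axis a_t = (r₁ + r₂)/2 = (4440 + 9910)/2 = 7175 km.
Circular speed at r = 9910 km: v_c = √(μ/r) = 2.0789 km/s.
Transfer-orbit speed at the same r (vis-viva, a = a_t): v_t = √[μ(2/r − 1/a_t)] = 1.6354 km/s.
Δv₂ = |v_t − v_c| = |1.6354 − 2.0789| = 0.4435 km/s.

Δv₂ = 0.444 km/s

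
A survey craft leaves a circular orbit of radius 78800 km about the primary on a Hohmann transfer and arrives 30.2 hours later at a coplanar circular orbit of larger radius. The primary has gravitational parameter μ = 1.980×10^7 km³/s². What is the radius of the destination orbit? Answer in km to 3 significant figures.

Transfer time t = 30.2 hours = 1.0872×10^5 s, and t = π√(a_t³/μ).
So a_t = (μ t²/π²)^(1/3) = (1.980×10^7 × (1.0872×10^5)² / π²)^(1/3) = 2.8730×10^5 km.
Since a_t = (r₁ + r₂)/2, r₂ = 2a_t − r₁ = 2×2.8730×10^5 − 78800 = 4.958×10^5 km.

r₂ = 4.96×10^5 km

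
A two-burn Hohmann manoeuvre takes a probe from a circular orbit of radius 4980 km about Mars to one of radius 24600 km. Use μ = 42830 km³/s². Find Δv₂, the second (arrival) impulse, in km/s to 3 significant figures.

Δv₂ = 0.554 km/s

The Hohmann ellipse has a_t = (r₁ + r₂)/2 = 14790 km.
Circular speed at r = 24600 km: v_c = √(μ/r) = 1.3195 km/s.
Vis-viva on the transfer ellipse at r = 24600 km gives v_t = √[μ(2/r − 1/a_t)] = 0.76566 km/s.
Δv₂ = |v_t − v_c| = |0.76566 − 1.3195| = 0.5538 km/s.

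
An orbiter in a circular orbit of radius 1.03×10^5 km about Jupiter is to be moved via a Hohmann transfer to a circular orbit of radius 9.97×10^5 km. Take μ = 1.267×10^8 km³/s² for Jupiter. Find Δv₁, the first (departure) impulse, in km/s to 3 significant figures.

Δv₁ = 12.1 km/s

Transfer-ellipse semi-major axis a_t = (r₁ + r₂)/2 = (1.030×10^5 + 9.970×10^5)/2 = 5.500×10^5 km.
Circular speed at r = 1.030×10^5 km: v_c = √(μ/r) = 35.07 km/s.
Transfer-orbit speed at the same r (vis-viva, a = a_t): v_t = √[μ(2/r − 1/a_t)] = 47.22 km/s.
Δv₁ = |v_t − v_c| = |47.22 − 35.07| = 12.15 km/s.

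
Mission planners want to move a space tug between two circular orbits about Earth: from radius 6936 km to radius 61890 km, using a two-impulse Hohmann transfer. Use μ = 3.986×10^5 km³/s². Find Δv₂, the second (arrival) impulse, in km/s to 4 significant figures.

Transfer-ellipse semi-major axis a_t = (r₁ + r₂)/2 = (6936 + 61890)/2 = 34413 km.
Circular speed at r = 61890 km: v_c = √(μ/r) = 2.53781 km/s.
Vis-viva on the transfer ellipse at r = 61890 km gives v_t = √[μ(2/r − 1/a_t)] = 1.13934 km/s.
Δv₂ = |v_t − v_c| = |1.13934 − 2.53781| = 1.398 km/s.

Δv₂ = 1.398 km/s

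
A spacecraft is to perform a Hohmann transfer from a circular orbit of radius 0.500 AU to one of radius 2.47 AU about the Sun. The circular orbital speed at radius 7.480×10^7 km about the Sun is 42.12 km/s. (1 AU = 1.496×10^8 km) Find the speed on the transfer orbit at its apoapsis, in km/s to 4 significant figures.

From the circular-orbit relation v² = μ/r at r = 7.480×10^7 km: μ = v²r = (42.12)² × 7.480×10^7 = 1.32702×10^11 km³/s².
In km: r₁ = 0.500 × 1.496×10^8 = 7.480×10^7 km; r₂ = 2.47 × 1.496×10^8 = 3.69512×10^8 km.
The Hohmann ellipse has a_t = (r₁ + r₂)/2 = 2.22156×10^8 km.
At apoapsis, r = 3.69512×10^8 km.
From the vis-viva equation, v = √[μ(2/r − 1/a_t)] = 11.00 km/s.

v = 11.00 km/s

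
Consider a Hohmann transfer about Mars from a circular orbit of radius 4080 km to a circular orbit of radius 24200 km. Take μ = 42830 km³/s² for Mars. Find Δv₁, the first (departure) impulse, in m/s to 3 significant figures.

Transfer-ellipse semi-major axis a_t = (r₁ + r₂)/2 = (4080 + 24200)/2 = 14140 km.
On the circular orbit at r = 4080 km, v_c = √(μ/r) = 3.239992 km/s.
Transfer-orbit speed at the same r (vis-viva, a = a_t): v_t = √[μ(2/r − 1/a_t)] = 4.238644 km/s.
Δv₁ = |v_t − v_c| = |4.238644 − 3.239992| = 0.9987 km/s.

Δv₁ = 999 m/s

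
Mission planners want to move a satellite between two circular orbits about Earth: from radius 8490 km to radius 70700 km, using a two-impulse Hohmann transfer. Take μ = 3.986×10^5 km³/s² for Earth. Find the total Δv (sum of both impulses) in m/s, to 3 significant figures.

The Hohmann ellipse has a_t = (r₁ + r₂)/2 = 39595 km.
At r₁ the circular-orbit speed is v₁ = √(μ/r₁) = 6.852 km/s.
Transfer-orbit speed at r₁ (vis-viva): v_p = √[μ(2/r₁ − 1/a_t)] = 9.156 km/s.
First burn Δv₁ = |v_p − v₁| = 2.304 km/s.
Circular speed at r₂: v₂ = √(μ/r₂) = 2.374 km/s.
Transfer-orbit speed at r₂: v_a = √[μ(2/r₂ − 1/a_t)] = 1.099 km/s.
Second burn Δv₂ = |v₂ − v_a| = 1.275 km/s.
Total Δv = Δv₁ + Δv₂ = 3.579 km/s.

Δv = 3580 m/s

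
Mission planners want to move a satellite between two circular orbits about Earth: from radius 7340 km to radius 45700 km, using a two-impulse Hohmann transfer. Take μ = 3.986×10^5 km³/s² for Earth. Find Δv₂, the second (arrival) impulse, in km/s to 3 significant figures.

The Hohmann ellipse has a_t = (r₁ + r₂)/2 = 26520 km.
On the circular orbit at r = 45700 km, v_c = √(μ/r) = 2.9533 km/s.
Vis-viva on the transfer ellipse at r = 45700 km gives v_t = √[μ(2/r − 1/a_t)] = 1.5537 km/s.
Δv₂ = |v_t − v_c| = |1.5537 − 2.9533| = 1.400 km/s.

Δv₂ = 1.40 km/s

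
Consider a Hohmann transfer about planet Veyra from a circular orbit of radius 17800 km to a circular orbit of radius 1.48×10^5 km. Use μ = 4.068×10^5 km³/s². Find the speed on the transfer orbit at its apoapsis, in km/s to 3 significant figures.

Transfer-ellipse semi-major axis a_t = (r₁ + r₂)/2 = (17800 + 1.480×10^5)/2 = 82900 km.
The apoapsis of the transfer ellipse is at r = 1.480×10^5 km.
Vis-viva: v = √[μ(2/r − 1/a_t)] = √[4.068×10^5 × (2/1.480×10^5 − 1/82900)] = 0.7682 km/s.

v = 0.768 km/s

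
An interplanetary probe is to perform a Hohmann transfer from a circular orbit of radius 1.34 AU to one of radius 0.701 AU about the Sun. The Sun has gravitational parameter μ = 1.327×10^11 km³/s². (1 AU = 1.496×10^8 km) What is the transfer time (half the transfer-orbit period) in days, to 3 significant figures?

In km: r₁ = 1.34 × 1.496×10^8 = 2.00464×10^8 km; r₂ = 0.701 × 1.496×10^8 = 1.048696×10^8 km.
Semi-major axis of the transfer orbit: a_t = (2.00464×10^8 + 1.048696×10^8)/2 = 1.526668×10^8 km.
Half the transfer-orbit period gives t = π√(a_t³/μ) = 1.627×10^7 s.
Converting: 1.627×10^7 s ÷ 86400 s/day = 188 days.

t = 188 days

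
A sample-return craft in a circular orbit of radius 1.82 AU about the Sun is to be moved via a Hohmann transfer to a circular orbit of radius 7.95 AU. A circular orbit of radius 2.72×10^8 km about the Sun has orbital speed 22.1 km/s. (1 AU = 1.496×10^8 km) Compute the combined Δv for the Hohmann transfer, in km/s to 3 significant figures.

Δv = 10.2 km/s

From the circular-orbit relation v² = μ/r at r = 2.72×10^8 km: μ = v²r = (22.1)² × 2.72×10^8 = 1.32848×10^11 km³/s².
In km: r₁ = 1.82 × 1.496×10^8 = 2.72272×10^8 km; r₂ = 7.95 × 1.496×10^8 = 1.18932×10^9 km.
Semi-major axis of the transfer orbit: a_t = (2.72272×10^8 + 1.18932×10^9)/2 = 7.30796×10^8 km.
Circular speed at r₁: v₁ = √(μ/r₁) = √(1.32848×10^11/2.72272×10^8) = 22.09 km/s.
Transfer-orbit speed at r₁ (v² = μ(2/r − 1/a)): v_p = √[μ(2/r₁ − 1/a_t)] = 28.18 km/s.
First burn Δv₁ = |v_p − v₁| = 6.090 km/s.
At r₂, v₂ = √(μ/r₂) = 10.569 km/s.
Transfer-orbit speed at r₂: v_a = √[μ(2/r₂ − 1/a_t)] = 6.4511 km/s.
Second burn Δv₂ = |v₂ − v_a| = 4.118 km/s.
Total Δv = Δv₁ + Δv₂ = 10.21 km/s.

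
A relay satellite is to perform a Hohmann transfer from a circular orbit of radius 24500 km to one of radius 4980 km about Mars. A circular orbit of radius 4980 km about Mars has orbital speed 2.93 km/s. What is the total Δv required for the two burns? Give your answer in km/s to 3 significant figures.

From the circular-orbit relation v² = μ/r at r = 4980 km: μ = v²r = (2.93)² × 4980 = 42752.8 km³/s².
The Hohmann ellipse has a_t = (r₁ + r₂)/2 = 14740 km.
At r₁ the circular-orbit speed is v₁ = √(μ/r₁) = 1.321 km/s.
Transfer-orbit speed at r₁ (vis-viva): v_a = √[μ(2/r₁ − 1/a_t)] = 0.7678 km/s.
First burn Δv₁ = |v_a − v₁| = 0.5532 km/s.
Circular speed at r₂: v₂ = √(μ/r₂) = 2.9300 km/s.
Transfer-orbit speed at r₂: v_p = √[μ(2/r₂ − 1/a_t)] = 3.7775 km/s.
Second burn Δv₂ = |v₂ − v_p| = 0.8475 km/s.
Δv = Δv₁ + Δv₂ = 0.5532 + 0.8475 = 1.401 km/s.

Δv = 1.40 km/s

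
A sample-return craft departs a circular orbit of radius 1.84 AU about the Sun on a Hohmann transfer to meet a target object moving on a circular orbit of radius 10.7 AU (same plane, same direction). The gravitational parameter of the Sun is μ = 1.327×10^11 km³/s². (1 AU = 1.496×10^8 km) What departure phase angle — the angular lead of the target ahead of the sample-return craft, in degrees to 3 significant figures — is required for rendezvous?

In km: r₁ = 1.84 × 1.496×10^8 = 2.75264×10^8 km; r₂ = 10.7 × 1.496×10^8 = 1.60072×10^9 km.
Transfer-ellipse semi-major axis a_t = (r₁ + r₂)/2 = (2.75264×10^8 + 1.60072×10^9)/2 = 9.37992×10^8 km.
The half-period of the transfer ellipse is t = π√(a_t³/μ) = 2.4775×10^8 s.
Target angular speed ω₂ = √(μ/r₂³) = 5.6880×10^-9 rad/s.
Angle swept by the target during transfer: ω₂·t = 1.4092 rad = 80.74°.
The sample-return craft traverses 180° on the transfer ellipse, so the target must lead by 180° − 80.74° = 99.3°.

φ = 99.3°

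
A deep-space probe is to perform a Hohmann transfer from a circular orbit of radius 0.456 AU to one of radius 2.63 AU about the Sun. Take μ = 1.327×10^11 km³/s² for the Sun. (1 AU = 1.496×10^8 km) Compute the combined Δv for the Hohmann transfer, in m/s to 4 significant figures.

In km: r₁ = 0.456 × 1.496×10^8 = 6.82176×10^7 km; r₂ = 2.63 × 1.496×10^8 = 3.93448×10^8 km.
Transfer-ellipse semi-major axis a_t = (r₁ + r₂)/2 = (6.82176×10^7 + 3.93448×10^8)/2 = 2.308328×10^8 km.
Circular speed at r₁: v₁ = √(μ/r₁) = √(1.327×10^11/6.82176×10^7) = 44.10 km/s.
On the transfer ellipse at r₁, v² = μ(2/r − 1/a) gives v_p = √[μ(2/r₁ − 1/a_t)] = 57.58 km/s.
First burn Δv₁ = |v_p − v₁| = 13.48 km/s.
At r₂, v₂ = √(μ/r₂) = 18.365 km/s.
Transfer-orbit speed at r₂: v_a = √[μ(2/r₂ − 1/a_t)] = 9.9837 km/s.
Second burn Δv₂ = |v₂ − v_a| = 8.381 km/s.
Total Δv = Δv₁ + Δv₂ = 21.86 km/s.

Δv = 21860 m/s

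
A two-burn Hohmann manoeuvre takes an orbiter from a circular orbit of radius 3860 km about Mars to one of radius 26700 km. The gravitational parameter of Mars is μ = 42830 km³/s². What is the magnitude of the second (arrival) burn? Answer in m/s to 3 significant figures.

Δv₂ = 630 m/s

Semi-major axis of the transfer orbit: a_t = (3860 + 26700)/2 = 15280 km.
Circular speed at r = 26700 km: v_c = √(μ/r) = 1.26654 km/s.
Transfer-orbit speed at the same r (vis-viva, a = a_t): v_t = √[μ(2/r − 1/a_t)] = 0.636576 km/s.
Δv₂ = |v_t − v_c| = |0.636576 − 1.26654| = 0.6300 km/s.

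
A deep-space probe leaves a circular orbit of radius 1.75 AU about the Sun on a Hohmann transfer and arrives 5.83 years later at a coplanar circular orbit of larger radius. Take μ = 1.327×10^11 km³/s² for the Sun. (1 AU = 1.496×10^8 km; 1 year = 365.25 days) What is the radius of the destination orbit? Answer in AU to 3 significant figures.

r₂ = 8.53 AU

In km: r₁ = 1.75 × 1.496×10^8 = 2.618×10^8 km.
Transfer time t = 5.83 years × 365.25 × 86400 s = 1.83980808×10^8 s, and t = π√(a_t³/μ).
So a_t = (μ t²/π²)^(1/3) = (1.327×10^11 × (1.83980808×10^8)² / π²)^(1/3) = 7.6920×10^8 km.
Since a_t = (r₁ + r₂)/2, r₂ = 2a_t − r₁ = 2×7.6920×10^8 − 2.618×10^8 = 1.2766×10^9 km.
In AU: r₂ = 1.2766×10^9 / 1.496×10^8 = 8.53 AU.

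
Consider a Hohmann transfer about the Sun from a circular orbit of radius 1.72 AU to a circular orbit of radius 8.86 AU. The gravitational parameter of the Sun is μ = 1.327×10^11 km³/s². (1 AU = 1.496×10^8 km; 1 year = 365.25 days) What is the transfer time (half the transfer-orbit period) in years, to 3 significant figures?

In km: r₁ = 1.72 × 1.496×10^8 = 2.57312×10^8 km; r₂ = 8.86 × 1.496×10^8 = 1.325456×10^9 km.
The Hohmann ellipse has a_t = (r₁ + r₂)/2 = 7.91384×10^8 km.
Half the transfer-orbit period gives t = π√(a_t³/μ) = 1.920×10^8 s.
Converting: 1.920×10^8 s ÷ 3.15576×10^7 s/year (365.25 × 86400) = 6.08 years.

t = 6.08 years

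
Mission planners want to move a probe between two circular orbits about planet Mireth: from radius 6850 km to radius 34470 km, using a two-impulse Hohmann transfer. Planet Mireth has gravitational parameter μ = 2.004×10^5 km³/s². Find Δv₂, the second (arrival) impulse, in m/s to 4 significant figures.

Semi-major axis of the transfer orbit: a_t = (6850 + 34470)/2 = 20660 km.
Circular speed at r = 34470 km: v_c = √(μ/r) = 2.411 km/s.
Vis-viva on the transfer ellipse at r = 34470 km gives v_t = √[μ(2/r − 1/a_t)] = 1.388 km/s.
Δv₂ = |v_t − v_c| = |1.388 − 2.411| = 1.023 km/s.

Δv₂ = 1023 m/s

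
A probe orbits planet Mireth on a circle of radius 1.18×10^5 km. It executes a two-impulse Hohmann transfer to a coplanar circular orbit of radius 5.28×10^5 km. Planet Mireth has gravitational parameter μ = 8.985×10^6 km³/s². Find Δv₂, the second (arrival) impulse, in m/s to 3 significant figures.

Δv₂ = 1630 m/s

Semi-major axis of the transfer orbit: a_t = (1.180×10^5 + 5.280×10^5)/2 = 3.230×10^5 km.
Circular speed at r = 5.280×10^5 km: v_c = √(μ/r) = 4.125 km/s.
Transfer-orbit speed at the same r (vis-viva, a = a_t): v_t = √[μ(2/r − 1/a_t)] = 2.493 km/s.
Δv₂ = |v_t − v_c| = |2.493 − 4.125| = 1.632 km/s.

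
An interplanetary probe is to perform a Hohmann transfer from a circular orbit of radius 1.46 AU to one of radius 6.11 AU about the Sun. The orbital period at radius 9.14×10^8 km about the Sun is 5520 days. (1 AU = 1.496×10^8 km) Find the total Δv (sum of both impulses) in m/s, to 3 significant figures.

Δv = 11200 m/s

From Kepler's third law T² = 4π²r³/μ at r = 9.14×10^8 km, T = 5520 days = 5520 × 86400 s = 4.76928×10^8 s: μ = 4π²r³/T² = 1.32523×10^11 km³/s².
In km: r₁ = 1.46 × 1.496×10^8 = 2.18416×10^8 km; r₂ = 6.11 × 1.496×10^8 = 9.14056×10^8 km.
Transfer-ellipse semi-major axis a_t = (r₁ + r₂)/2 = (2.18416×10^8 + 9.14056×10^8)/2 = 5.66236×10^8 km.
Circular speed at r₁: v₁ = √(μ/r₁) = √(1.32523×10^11/2.18416×10^8) = 24.632 km/s.
Transfer-orbit speed at r₁ (vis-viva): v_p = √[μ(2/r₁ − 1/a_t)] = 31.296 km/s.
First burn Δv₁ = |v_p − v₁| = 6.664 km/s.
At r₂, v₂ = √(μ/r₂) = 12.041 km/s.
Transfer-orbit speed at r₂: v_a = √[μ(2/r₂ − 1/a_t)] = 7.4783 km/s.
Second burn Δv₂ = |v₂ − v_a| = 4.563 km/s.
Total Δv = Δv₁ + Δv₂ = 11.23 km/s.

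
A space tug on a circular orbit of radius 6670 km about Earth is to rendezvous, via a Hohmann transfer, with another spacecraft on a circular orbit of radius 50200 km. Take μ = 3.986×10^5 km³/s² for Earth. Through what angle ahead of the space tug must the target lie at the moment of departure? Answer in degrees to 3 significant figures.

Semi-major axis of the transfer orbit: a_t = (6670 + 50200)/2 = 28435 km.
Transfer time t = π√(a_t³/μ) = 23860 s.
Target angular speed ω₂ = √(μ/r₂³) = 5.613×10^-5 rad/s.
Angle swept by the target during transfer: ω₂·t = 1.3393 rad = 76.74°.
The space tug traverses 180° on the transfer ellipse, so the target must lead by 180° − 76.74° = 103°.

φ = 103°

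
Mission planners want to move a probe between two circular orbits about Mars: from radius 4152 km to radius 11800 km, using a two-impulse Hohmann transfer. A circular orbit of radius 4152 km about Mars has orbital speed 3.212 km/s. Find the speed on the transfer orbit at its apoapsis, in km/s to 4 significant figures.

From the circular-orbit relation v² = μ/r at r = 4152 km: μ = v²r = (3.212)² × 4152 = 42836.0 km³/s².
Semi-major axis of the transfer orbit: a_t = (4152 + 11800)/2 = 7976 km.
The apoapsis of the transfer ellipse is at r = 11800 km.
Vis-viva: v = √[μ(2/r − 1/a_t)] = √[42836.0 × (2/11800 − 1/7976)] = 1.375 km/s.

v = 1.375 km/s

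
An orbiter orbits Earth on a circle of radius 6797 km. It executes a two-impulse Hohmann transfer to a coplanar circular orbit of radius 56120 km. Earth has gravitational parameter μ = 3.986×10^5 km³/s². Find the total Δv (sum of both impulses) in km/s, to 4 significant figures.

Δv = 3.997 km/s

The Hohmann ellipse has a_t = (r₁ + r₂)/2 = 31458.5 km.
At r₁ the circular-orbit speed is v₁ = √(μ/r₁) = 7.65791 km/s.
Transfer-orbit speed at r₁ (vis-viva equation): v_p = √[μ(2/r₁ − 1/a_t)] = 10.2282 km/s.
First burn Δv₁ = |v_p − v₁| = 2.5703 km/s.
At r₂, v₂ = √(μ/r₂) = 2.6651 km/s.
Transfer-orbit speed at r₂: v_a = √[μ(2/r₂ − 1/a_t)] = 1.2388 km/s.
Second burn Δv₂ = |v₂ − v_a| = 1.4263 km/s.
Total Δv = Δv₁ + Δv₂ = 3.997 km/s.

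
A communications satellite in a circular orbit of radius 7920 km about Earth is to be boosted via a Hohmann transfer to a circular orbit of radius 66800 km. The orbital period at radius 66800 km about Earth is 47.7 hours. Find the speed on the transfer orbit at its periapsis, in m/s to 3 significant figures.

v = 9490 m/s

From Kepler's third law T² = 4π²r³/μ at r = 66800 km, T = 47.7 hours = 47.7 × 3600 s = 1.7172×10^5 s: μ = 4π²r³/T² = 3.99068×10^5 km³/s².
The Hohmann ellipse has a_t = (r₁ + r₂)/2 = 37360 km.
At periapsis, r = 7920 km.
Vis-viva: v = √[μ(2/r − 1/a_t)] = √[3.99068×10^5 × (2/7920 − 1/37360)] = 9.492 km/s.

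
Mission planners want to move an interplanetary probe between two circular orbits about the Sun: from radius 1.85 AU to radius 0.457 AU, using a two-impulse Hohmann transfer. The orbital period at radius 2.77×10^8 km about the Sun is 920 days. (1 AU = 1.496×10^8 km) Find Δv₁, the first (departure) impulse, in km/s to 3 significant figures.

From Kepler's third law T² = 4π²r³/μ at r = 2.77×10^8 km, T = 920 days = 920 × 86400 s = 7.9488×10^7 s: μ = 4π²r³/T² = 1.32799×10^11 km³/s².
In km: r₁ = 1.85 × 1.496×10^8 = 2.7676×10^8 km; r₂ = 0.457 × 1.496×10^8 = 6.83672×10^7 km.
Transfer-ellipse semi-major axis a_t = (r₁ + r₂)/2 = (2.7676×10^8 + 6.83672×10^7)/2 = 1.725636×10^8 km.
On the circular orbit at r = 2.7676×10^8 km, v_c = √(μ/r) = 21.905 km/s.
Transfer-orbit speed at the same r (vis-viva, a = a_t): v_t = √[μ(2/r − 1/a_t)] = 13.788 km/s.
Δv₁ = |v_t − v_c| = |13.788 − 21.905| = 8.117 km/s.

Δv₁ = 8.12 km/s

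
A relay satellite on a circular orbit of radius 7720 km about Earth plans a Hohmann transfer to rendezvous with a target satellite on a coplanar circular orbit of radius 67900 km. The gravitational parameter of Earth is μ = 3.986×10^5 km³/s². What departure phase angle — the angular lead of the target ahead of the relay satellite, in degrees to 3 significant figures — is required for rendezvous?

Semi-major axis of the transfer orbit: a_t = (7720 + 67900)/2 = 37810 km.
Transfer time t = π√(a_t³/μ) = 36584 s.
The target's mean motion on its circular orbit is ω₂ = √(μ/r₂³) = 3.5683×10^-5 rad/s.
Angle swept by the target during transfer: ω₂·t = 1.30543 rad = 74.80°.
Arrival is 180° from departure on the ellipse, so φ = 180° − 74.80° = 105°.

φ = 105°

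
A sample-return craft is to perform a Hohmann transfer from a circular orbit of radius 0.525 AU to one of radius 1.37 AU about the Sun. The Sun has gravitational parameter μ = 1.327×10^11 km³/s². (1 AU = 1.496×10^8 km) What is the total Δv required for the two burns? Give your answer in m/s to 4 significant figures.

Δv = 14830 m/s

In km: r₁ = 0.525 × 1.496×10^8 = 7.854×10^7 km; r₂ = 1.37 × 1.496×10^8 = 2.04952×10^8 km.
Semi-major axis of the transfer orbit: a_t = (7.854×10^7 + 2.04952×10^8)/2 = 1.41746×10^8 km.
At r₁ the circular-orbit speed is v₁ = √(μ/r₁) = 41.105 km/s.
On the transfer ellipse at r₁, vis-viva equation gives v_p = √[μ(2/r₁ − 1/a_t)] = 49.427 km/s.
First burn Δv₁ = |v_p − v₁| = 8.322 km/s.
Circular speed at r₂: v₂ = √(μ/r₂) = 25.4454 km/s.
Transfer-orbit speed at r₂: v_a = √[μ(2/r₂ − 1/a_t)] = 18.9408 km/s.
Second burn Δv₂ = |v₂ − v_a| = 6.505 km/s.
Total Δv = Δv₁ + Δv₂ = 14.83 km/s.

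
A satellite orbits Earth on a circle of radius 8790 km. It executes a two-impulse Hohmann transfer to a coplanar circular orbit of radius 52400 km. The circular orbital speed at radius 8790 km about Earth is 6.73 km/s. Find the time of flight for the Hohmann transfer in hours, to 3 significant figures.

From the circular-orbit relation v² = μ/r at r = 8790 km: μ = v²r = (6.73)² × 8790 = 3.98125×10^5 km³/s².
Transfer-ellipse semi-major axis a_t = (r₁ + r₂)/2 = (8790 + 52400)/2 = 30595 km.
Transfer time t = π√(a_t³/μ) = π√((30595)³ / 3.98125×10^5) = 26650 s.
Converting: 26650 s ÷ 3600 s/hour = 7.40 hours.

t = 7.40 hours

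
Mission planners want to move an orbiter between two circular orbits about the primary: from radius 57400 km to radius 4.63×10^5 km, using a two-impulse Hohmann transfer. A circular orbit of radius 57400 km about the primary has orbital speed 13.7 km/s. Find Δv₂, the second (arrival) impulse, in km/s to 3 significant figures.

From the circular-orbit relation v² = μ/r at r = 57400 km: μ = v²r = (13.7)² × 57400 = 1.07734×10^7 km³/s².
Transfer-ellipse semi-major axis a_t = (r₁ + r₂)/2 = (57400 + 4.630×10^5)/2 = 2.602×10^5 km.
Circular speed at r = 4.630×10^5 km: v_c = √(μ/r) = 4.824 km/s.
Vis-viva on the transfer ellipse at r = 4.630×10^5 km gives v_t = √[μ(2/r − 1/a_t)] = 2.266 km/s.
Δv₂ = |v_t − v_c| = |2.266 − 4.824| = 2.558 km/s.

Δv₂ = 2.56 km/s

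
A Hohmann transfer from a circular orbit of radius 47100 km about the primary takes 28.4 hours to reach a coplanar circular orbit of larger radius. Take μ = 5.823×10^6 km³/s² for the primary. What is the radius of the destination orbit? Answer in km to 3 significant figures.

Transfer time t = 28.4 hours = 1.0224×10^5 s, and t = π√(a_t³/μ).
So a_t = (μ t²/π²)^(1/3) = (5.823×10^6 × (1.0224×10^5)² / π²)^(1/3) = 1.8338×10^5 km.
Since a_t = (r₁ + r₂)/2, r₂ = 2a_t − r₁ = 2×1.8338×10^5 − 47100 = 3.1966×10^5 km.

r₂ = 3.20×10^5 km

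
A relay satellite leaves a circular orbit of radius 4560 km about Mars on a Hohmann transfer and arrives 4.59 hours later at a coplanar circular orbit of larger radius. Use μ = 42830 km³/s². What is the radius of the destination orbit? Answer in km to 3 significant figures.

r₂ = 16600 km

Transfer time t = 4.59 hours = 16524 s, and t = π√(a_t³/μ).
So a_t = (μ t²/π²)^(1/3) = (42830 × (16524)² / π²)^(1/3) = 10582 km.
Since a_t = (r₁ + r₂)/2, r₂ = 2a_t − r₁ = 2×10582 − 4560 = 16604 km.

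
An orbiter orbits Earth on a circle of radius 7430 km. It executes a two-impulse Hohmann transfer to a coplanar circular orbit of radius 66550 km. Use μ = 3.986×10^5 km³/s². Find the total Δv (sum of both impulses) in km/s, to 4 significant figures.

The Hohmann ellipse has a_t = (r₁ + r₂)/2 = 36990 km.
At r₁ the circular-orbit speed is v₁ = √(μ/r₁) = 7.324 km/s.
Transfer-orbit speed at r₁ (vis-viva): v_p = √[μ(2/r₁ − 1/a_t)] = 9.824 km/s.
First burn Δv₁ = |v_p − v₁| = 2.500 km/s.
Circular speed at r₂: v₂ = √(μ/r₂) = 2.447 km/s.
Transfer-orbit speed at r₂: v_a = √[μ(2/r₂ − 1/a_t)] = 1.097 km/s.
Second burn Δv₂ = |v₂ − v_a| = 1.350 km/s.
Total Δv = Δv₁ + Δv₂ = 3.850 km/s.

Δv = 3.850 km/s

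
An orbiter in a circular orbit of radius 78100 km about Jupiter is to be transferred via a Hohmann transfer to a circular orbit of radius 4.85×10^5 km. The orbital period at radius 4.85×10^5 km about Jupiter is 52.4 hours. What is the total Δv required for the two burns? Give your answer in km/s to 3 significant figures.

Δv = 20.2 km/s

From Kepler's third law T² = 4π²r³/μ at r = 4.85×10^5 km, T = 52.4 hours = 52.4 × 3600 s = 1.8864×10^5 s: μ = 4π²r³/T² = 1.26566×10^8 km³/s².
Transfer-ellipse semi-major axis a_t = (r₁ + r₂)/2 = (78100 + 4.850×10^5)/2 = 2.8155×10^5 km.
Circular speed at r₁: v₁ = √(μ/r₁) = √(1.26566×10^8/78100) = 40.26 km/s.
Transfer-orbit speed at r₁ (vis-viva equation): v_p = √[μ(2/r₁ − 1/a_t)] = 52.84 km/s.
First burn Δv₁ = |v_p − v₁| = 12.58 km/s.
At r₂, v₂ = √(μ/r₂) = 16.154 km/s.
Transfer-orbit speed at r₂: v_a = √[μ(2/r₂ − 1/a_t)] = 8.5082 km/s.
Second burn Δv₂ = |v₂ − v_a| = 7.646 km/s.
Total Δv = Δv₁ + Δv₂ = 20.23 km/s.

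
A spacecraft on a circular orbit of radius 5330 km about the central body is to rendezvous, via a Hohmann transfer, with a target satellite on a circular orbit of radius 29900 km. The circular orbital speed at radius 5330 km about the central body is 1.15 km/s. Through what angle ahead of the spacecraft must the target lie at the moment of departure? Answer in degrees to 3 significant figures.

φ = 98.6°

From the circular-orbit relation v² = μ/r at r = 5330 km: μ = v²r = (1.15)² × 5330 = 7048.92 km³/s².
Transfer-ellipse semi-major axis a_t = (r₁ + r₂)/2 = (5330 + 29900)/2 = 17615 km.
The half-period of the transfer ellipse is t = π√(a_t³/μ) = 87481 s.
Target angular speed ω₂ = √(μ/r₂³) = 1.6239×10^-5 rad/s.
Angle swept by the target during transfer: ω₂·t = 1.4206 rad = 81.39°.
The spacecraft traverses 180° on the transfer ellipse, so the target must lead by 180° − 81.39° = 98.6°.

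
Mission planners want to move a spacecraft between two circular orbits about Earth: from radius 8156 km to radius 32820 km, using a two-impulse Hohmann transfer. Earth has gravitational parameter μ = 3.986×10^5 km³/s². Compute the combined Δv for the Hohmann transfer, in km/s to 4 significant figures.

Semi-major axis of the transfer orbit: a_t = (8156 + 32820)/2 = 20488 km.
Circular speed at r₁: v₁ = √(μ/r₁) = √(3.986×10^5/8156) = 6.991 km/s.
Transfer-orbit speed at r₁ (v² = μ(2/r − 1/a)): v_p = √[μ(2/r₁ − 1/a_t)] = 8.848 km/s.
First burn Δv₁ = |v_p − v₁| = 1.857 km/s.
Circular speed at r₂: v₂ = √(μ/r₂) = 3.485 km/s.
Transfer-orbit speed at r₂: v_a = √[μ(2/r₂ − 1/a_t)] = 2.199 km/s.
Second burn Δv₂ = |v₂ − v_a| = 1.286 km/s.
Total Δv = Δv₁ + Δv₂ = 3.143 km/s.

Δv = 3.143 km/s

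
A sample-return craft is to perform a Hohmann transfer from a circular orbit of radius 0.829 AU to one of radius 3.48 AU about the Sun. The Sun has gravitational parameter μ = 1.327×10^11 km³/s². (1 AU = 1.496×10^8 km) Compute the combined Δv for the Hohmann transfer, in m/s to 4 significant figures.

Δv = 14920 m/s

In km: r₁ = 0.829 × 1.496×10^8 = 1.240184×10^8 km; r₂ = 3.48 × 1.496×10^8 = 5.20608×10^8 km.
The Hohmann ellipse has a_t = (r₁ + r₂)/2 = 3.223132×10^8 km.
Circular speed at r₁: v₁ = √(μ/r₁) = √(1.327×10^11/1.240184×10^8) = 32.711 km/s.
Transfer-orbit speed at r₁ (vis-viva equation): v_p = √[μ(2/r₁ − 1/a_t)] = 41.573 km/s.
First burn Δv₁ = |v_p − v₁| = 8.862 km/s.
Circular speed at r₂: v₂ = √(μ/r₂) = 15.965 km/s.
Transfer-orbit speed at r₂: v_a = √[μ(2/r₂ − 1/a_t)] = 9.9034 km/s.
Second burn Δv₂ = |v₂ − v_a| = 6.062 km/s.
Total Δv = Δv₁ + Δv₂ = 14.92 km/s.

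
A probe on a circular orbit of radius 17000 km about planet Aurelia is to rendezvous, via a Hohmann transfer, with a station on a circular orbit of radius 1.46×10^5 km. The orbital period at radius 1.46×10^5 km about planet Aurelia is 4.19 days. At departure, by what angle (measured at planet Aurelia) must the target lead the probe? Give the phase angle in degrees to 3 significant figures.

φ = 105°

From Kepler's third law T² = 4π²r³/μ at r = 1.46×10^5 km, T = 4.19 days = 4.19 × 86400 s = 3.62016×10^5 s: μ = 4π²r³/T² = 9.37482×10^5 km³/s².
Transfer-ellipse semi-major axis a_t = (r₁ + r₂)/2 = (17000 + 1.460×10^5)/2 = 81500 km.
Transfer time t = π√(a_t³/μ) = 75493 s.
Target angular speed ω₂ = √(μ/r₂³) = 1.7356×10^-5 rad/s.
Angle swept by the target during transfer: ω₂·t = 1.3103 rad = 75.07°.
The probe traverses 180° on the transfer ellipse, so the target must lead by 180° − 75.07° = 105°.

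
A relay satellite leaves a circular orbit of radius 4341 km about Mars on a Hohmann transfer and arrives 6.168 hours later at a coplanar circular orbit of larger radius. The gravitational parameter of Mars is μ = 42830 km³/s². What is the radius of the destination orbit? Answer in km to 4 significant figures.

r₂ = 21430 km

Transfer time t = 6.168 hours = 22204.8 s, and t = π√(a_t³/μ).
So a_t = (μ t²/π²)^(1/3) = (42830 × (22204.8)² / π²)^(1/3) = 12886 km.
Since a_t = (r₁ + r₂)/2, r₂ = 2a_t − r₁ = 2×12886 − 4341 = 21431 km.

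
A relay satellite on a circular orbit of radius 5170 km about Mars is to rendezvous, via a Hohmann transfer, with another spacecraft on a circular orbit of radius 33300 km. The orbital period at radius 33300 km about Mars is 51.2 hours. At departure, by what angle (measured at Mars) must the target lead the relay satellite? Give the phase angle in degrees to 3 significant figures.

φ = 101°

From Kepler's third law T² = 4π²r³/μ at r = 33300 km, T = 51.2 hours = 51.2 × 3600 s = 1.8432×10^5 s: μ = 4π²r³/T² = 42908.9 km³/s².
The Hohmann ellipse has a_t = (r₁ + r₂)/2 = 19235 km.
The half-period of the transfer ellipse is t = π√(a_t³/μ) = 40459 s.
Target angular speed ω₂ = √(μ/r₂³) = 3.4088×10^-5 rad/s.
Angle swept by the target during transfer: ω₂·t = 1.3792 rad = 79.02°.
Arrival is 180° from departure on the ellipse, so φ = 180° − 79.02° = 101°.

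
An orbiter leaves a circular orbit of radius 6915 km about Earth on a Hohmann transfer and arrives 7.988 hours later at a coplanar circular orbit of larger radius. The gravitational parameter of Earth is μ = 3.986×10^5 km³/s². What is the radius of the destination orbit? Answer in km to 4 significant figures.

Transfer time t = 7.988 hours = 28756.8 s, and t = π√(a_t³/μ).
So a_t = (μ t²/π²)^(1/3) = (3.986×10^5 × (28756.8)² / π²)^(1/3) = 32204 km.
Since a_t = (r₁ + r₂)/2, r₂ = 2a_t − r₁ = 2×32204 − 6915 = 57493 km.

r₂ = 57490 km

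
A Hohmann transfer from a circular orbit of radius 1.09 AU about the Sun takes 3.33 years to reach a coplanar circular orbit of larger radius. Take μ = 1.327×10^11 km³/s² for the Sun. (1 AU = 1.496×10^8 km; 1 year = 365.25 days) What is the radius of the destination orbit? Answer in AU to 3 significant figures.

In km: r₁ = 1.09 × 1.496×10^8 = 1.63064×10^8 km.
Transfer time t = 3.33 years × 365.25 × 86400 s = 1.05086808×10^8 s, and t = π√(a_t³/μ).
So a_t = (μ t²/π²)^(1/3) = (1.327×10^11 × (1.05086808×10^8)² / π²)^(1/3) = 5.2953×10^8 km.
Since a_t = (r₁ + r₂)/2, r₂ = 2a_t − r₁ = 2×5.2953×10^8 − 1.63064×10^8 = 8.95996×10^8 km.
In AU: r₂ = 8.95996×10^8 / 1.496×10^8 = 5.99 AU.

r₂ = 5.99 AU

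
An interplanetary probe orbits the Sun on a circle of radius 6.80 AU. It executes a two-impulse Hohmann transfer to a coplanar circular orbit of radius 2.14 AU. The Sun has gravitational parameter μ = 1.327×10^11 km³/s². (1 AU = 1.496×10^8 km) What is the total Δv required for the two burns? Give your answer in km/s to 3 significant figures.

In km: r₁ = 6.80 × 1.496×10^8 = 1.01728×10^9 km; r₂ = 2.14 × 1.496×10^8 = 3.20144×10^8 km.
The Hohmann ellipse has a_t = (r₁ + r₂)/2 = 6.68712×10^8 km.
At r₁ the circular-orbit speed is v₁ = √(μ/r₁) = 11.4213 km/s.
On the transfer ellipse at r₁, vis-viva equation gives v_a = √[μ(2/r₁ − 1/a_t)] = 7.90257 km/s.
First burn Δv₁ = |v_a − v₁| = 3.5187 km/s.
Circular speed at r₂: v₂ = √(μ/r₂) = 20.3593 km/s.
Transfer-orbit speed at r₂: v_p = √[μ(2/r₂ − 1/a_t)] = 25.1110 km/s.
Second burn Δv₂ = |v₂ − v_p| = 4.7517 km/s.
Δv = Δv₁ + Δv₂ = 3.5187 + 4.7517 = 8.270 km/s.

Δv = 8.27 km/s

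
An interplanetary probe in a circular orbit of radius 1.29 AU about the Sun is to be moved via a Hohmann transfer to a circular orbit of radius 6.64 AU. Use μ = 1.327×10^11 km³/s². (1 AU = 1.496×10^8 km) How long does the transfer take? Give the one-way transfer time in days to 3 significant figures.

t = 1440 days

In km: r₁ = 1.29 × 1.496×10^8 = 1.92984×10^8 km; r₂ = 6.64 × 1.496×10^8 = 9.93344×10^8 km.
The Hohmann ellipse has a_t = (r₁ + r₂)/2 = 5.93164×10^8 km.
Transfer time t = π√(a_t³/μ) = π√((5.93164×10^8)³ / 1.327×10^11) = 1.246×10^8 s.
Converting: 1.246×10^8 s ÷ 86400 s/day = 1440 days.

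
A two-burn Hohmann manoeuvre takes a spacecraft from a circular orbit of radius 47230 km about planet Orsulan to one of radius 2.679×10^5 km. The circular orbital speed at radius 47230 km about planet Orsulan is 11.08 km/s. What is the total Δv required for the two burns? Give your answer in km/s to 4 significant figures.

From the circular-orbit relation v² = μ/r at r = 47230 km: μ = v²r = (11.08)² × 47230 = 5.79826×10^6 km³/s².
Semi-major axis of the transfer orbit: a_t = (47230 + 2.679×10^5)/2 = 1.57565×10^5 km.
Circular speed at r₁: v₁ = √(μ/r₁) = √(5.79826×10^6/47230) = 11.080 km/s.
Transfer-orbit speed at r₁ (vis-viva): v_p = √[μ(2/r₁ − 1/a_t)] = 14.448 km/s.
First burn Δv₁ = |v_p − v₁| = 3.368 km/s.
At r₂, v₂ = √(μ/r₂) = 4.652 km/s.
Transfer-orbit speed at r₂: v_a = √[μ(2/r₂ − 1/a_t)] = 2.547 km/s.
Second burn Δv₂ = |v₂ − v_a| = 2.105 km/s.
Total Δv = Δv₁ + Δv₂ = 5.473 km/s.

Δv = 5.473 km/s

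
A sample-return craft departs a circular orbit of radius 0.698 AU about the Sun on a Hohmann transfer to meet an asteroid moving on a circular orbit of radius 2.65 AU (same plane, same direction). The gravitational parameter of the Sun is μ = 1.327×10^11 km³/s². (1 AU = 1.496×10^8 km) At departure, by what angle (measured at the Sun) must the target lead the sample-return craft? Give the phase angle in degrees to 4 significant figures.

In km: r₁ = 0.698 × 1.496×10^8 = 1.044208×10^8 km; r₂ = 2.65 × 1.496×10^8 = 3.9644×10^8 km.
Semi-major axis of the transfer orbit: a_t = (1.044208×10^8 + 3.9644×10^8)/2 = 2.504304×10^8 km.
The half-period of the transfer ellipse is t = π√(a_t³/μ) = 3.4178×10^7 s.
Target angular speed ω₂ = √(μ/r₂³) = 4.6150×10^-8 rad/s.
Angle swept by the target during transfer: ω₂·t = 1.5773 rad = 90.37°.
The sample-return craft traverses 180° on the transfer ellipse, so the target must lead by 180° − 90.37° = 89.63°.

φ = 89.63°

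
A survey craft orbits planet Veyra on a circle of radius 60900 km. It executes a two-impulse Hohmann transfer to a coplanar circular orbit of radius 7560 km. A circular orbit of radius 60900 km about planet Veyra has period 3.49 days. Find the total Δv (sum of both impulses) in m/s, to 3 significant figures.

From Kepler's third law T² = 4π²r³/μ at r = 60900 km, T = 3.49 days = 3.49 × 86400 s = 3.01536×10^5 s: μ = 4π²r³/T² = 98069.3 km³/s².
The Hohmann ellipse has a_t = (r₁ + r₂)/2 = 34230 km.
Circular speed at r₁: v₁ = √(μ/r₁) = √(98069.3/60900) = 1.269 km/s.
Transfer-orbit speed at r₁ (v² = μ(2/r − 1/a)): v_a = √[μ(2/r₁ − 1/a_t)] = 0.5964 km/s.
First burn Δv₁ = |v_a − v₁| = 0.6726 km/s.
At r₂, v₂ = √(μ/r₂) = 3.602 km/s.
Transfer-orbit speed at r₂: v_p = √[μ(2/r₂ − 1/a_t)] = 4.804 km/s.
Second burn Δv₂ = |v₂ − v_p| = 1.202 km/s.
Δv = Δv₁ + Δv₂ = 0.6726 + 1.202 = 1.875 km/s.

Δv = 1880 m/s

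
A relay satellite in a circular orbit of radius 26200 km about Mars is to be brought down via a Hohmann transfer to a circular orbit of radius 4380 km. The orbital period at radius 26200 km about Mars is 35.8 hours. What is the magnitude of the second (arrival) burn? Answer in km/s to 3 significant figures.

From Kepler's third law T² = 4π²r³/μ at r = 26200 km, T = 35.8 hours = 35.8 × 3600 s = 1.2888×10^5 s: μ = 4π²r³/T² = 42745.7 km³/s².
Semi-major axis of the transfer orbit: a_t = (26200 + 4380)/2 = 15290 km.
On the circular orbit at r = 4380 km, v_c = √(μ/r) = 3.1240 km/s.
Transfer-orbit speed at the same r (vis-viva, a = a_t): v_t = √[μ(2/r − 1/a_t)] = 4.0894 km/s.
Δv₂ = |v_t − v_c| = |4.0894 − 3.1240| = 0.9654 km/s.

Δv₂ = 0.965 km/s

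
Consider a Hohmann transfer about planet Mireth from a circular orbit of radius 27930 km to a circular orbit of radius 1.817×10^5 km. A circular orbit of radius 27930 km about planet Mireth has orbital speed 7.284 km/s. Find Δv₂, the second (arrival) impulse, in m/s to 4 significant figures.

From the circular-orbit relation v² = μ/r at r = 27930 km: μ = v²r = (7.284)² × 27930 = 1.48187×10^6 km³/s².
The Hohmann ellipse has a_t = (r₁ + r₂)/2 = 1.04815×10^5 km.
Circular speed at r = 1.817×10^5 km: v_c = √(μ/r) = 2.856 km/s.
Vis-viva on the transfer ellipse at r = 1.817×10^5 km gives v_t = √[μ(2/r − 1/a_t)] = 1.474 km/s.
Δv₂ = |v_t − v_c| = |1.474 − 2.856| = 1.382 km/s.

Δv₂ = 1382 m/s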